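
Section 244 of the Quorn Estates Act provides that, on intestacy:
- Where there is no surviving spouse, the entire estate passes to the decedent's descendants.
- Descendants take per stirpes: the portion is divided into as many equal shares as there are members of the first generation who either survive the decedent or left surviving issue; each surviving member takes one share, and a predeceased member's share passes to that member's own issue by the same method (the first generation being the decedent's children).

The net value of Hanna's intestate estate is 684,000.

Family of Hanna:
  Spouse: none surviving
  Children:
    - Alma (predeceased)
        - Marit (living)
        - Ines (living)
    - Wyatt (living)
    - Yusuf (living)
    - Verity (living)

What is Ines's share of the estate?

The entire 684,000 passes to the descendants.
That amount (684,000) is divided into 4 shares of 171,000: Wyatt, Yusuf, and Verity each take 171,000; Alma's 171,000 share passes to Alma's issue.
Alma's share (171,000) is divided into 2 shares of 85,500: Marit and Ines each take 85,500.

Ines receives 85,500.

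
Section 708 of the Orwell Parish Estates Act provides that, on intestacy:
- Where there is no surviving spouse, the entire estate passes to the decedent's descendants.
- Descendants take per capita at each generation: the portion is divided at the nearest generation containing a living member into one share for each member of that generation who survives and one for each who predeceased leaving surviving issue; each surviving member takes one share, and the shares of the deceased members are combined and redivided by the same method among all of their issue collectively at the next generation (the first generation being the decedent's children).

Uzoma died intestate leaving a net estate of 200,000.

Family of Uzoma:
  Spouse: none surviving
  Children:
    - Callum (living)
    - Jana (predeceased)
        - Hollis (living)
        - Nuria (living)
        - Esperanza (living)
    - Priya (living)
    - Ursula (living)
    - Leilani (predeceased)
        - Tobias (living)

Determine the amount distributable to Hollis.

Hollis receives 20,000.

The entire 200,000 passes to the descendants.
That amount (200,000) is divided at the children's generation into 5 shares of 40,000. Callum, Priya, and Ursula each take 40,000. The 2 shares of the deceased (Jana and Leilani) are combined into a pool of 80,000.
That pool (80,000) is divided at the grandchildren's generation equally among Hollis, Nuria, Esperanza, and Tobias: 20,000 each.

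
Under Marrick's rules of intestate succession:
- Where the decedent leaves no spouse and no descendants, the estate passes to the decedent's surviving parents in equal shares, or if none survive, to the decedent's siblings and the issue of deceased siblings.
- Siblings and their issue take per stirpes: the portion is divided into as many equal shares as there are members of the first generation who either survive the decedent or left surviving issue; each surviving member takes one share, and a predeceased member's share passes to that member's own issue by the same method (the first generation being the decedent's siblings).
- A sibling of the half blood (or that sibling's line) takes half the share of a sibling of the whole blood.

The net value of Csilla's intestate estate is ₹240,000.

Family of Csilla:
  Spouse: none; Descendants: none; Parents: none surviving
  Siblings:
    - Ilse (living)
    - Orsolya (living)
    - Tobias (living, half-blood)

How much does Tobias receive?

Tobias receives ₹48,000.

The entire ₹240,000 passes to the siblings and their issue.
Counting each half-blood sibling's line as half a unit, there are 5/2 units in ₹240,000, so one unit is ₹96,000. Whole-blood lines (Ilse and Orsolya) take ₹96,000 each; half-blood lines (Tobias) take ₹48,000 each.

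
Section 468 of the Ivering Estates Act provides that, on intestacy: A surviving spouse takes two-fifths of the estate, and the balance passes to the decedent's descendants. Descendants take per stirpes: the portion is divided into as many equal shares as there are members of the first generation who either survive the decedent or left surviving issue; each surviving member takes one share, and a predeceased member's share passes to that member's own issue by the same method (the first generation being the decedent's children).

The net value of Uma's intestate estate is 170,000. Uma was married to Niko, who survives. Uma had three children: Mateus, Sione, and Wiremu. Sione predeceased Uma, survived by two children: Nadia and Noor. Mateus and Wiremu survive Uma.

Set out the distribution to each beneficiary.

Niko takes two-fifths of 170,000 = 68,000. The remaining 102,000 passes to the descendants.
The descendants' portion (102,000) is divided into 3 shares of 34,000: Mateus and Wiremu each take 34,000; Sione's 34,000 share passes to Sione's issue.
Sione's share (34,000) is divided into 2 shares of 17,000: Nadia and Noor each take 17,000.

Niko: 68,000; Mateus: 34,000; Nadia: 17,000; Noor: 17,000; Wiremu: 34,000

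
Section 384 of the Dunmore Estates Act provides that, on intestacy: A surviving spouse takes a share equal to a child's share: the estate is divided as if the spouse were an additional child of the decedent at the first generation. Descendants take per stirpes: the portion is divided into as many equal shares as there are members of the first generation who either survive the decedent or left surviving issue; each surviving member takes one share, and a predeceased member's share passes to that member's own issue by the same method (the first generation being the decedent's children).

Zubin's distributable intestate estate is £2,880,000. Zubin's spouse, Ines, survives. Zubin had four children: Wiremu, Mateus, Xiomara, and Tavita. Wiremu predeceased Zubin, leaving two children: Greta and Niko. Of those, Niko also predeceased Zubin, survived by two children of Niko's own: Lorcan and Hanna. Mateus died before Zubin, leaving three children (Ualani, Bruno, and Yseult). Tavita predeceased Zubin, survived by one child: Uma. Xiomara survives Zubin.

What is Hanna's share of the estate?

The spouse counts as an additional share at the children's level, so there are 5 primary shares of £576,000. Ines takes one such share (£576,000).
The children's combined portion (£2,304,000) is divided into 4 shares of £576,000: Xiomara takes £576,000; Wiremu's £576,000 share passes to Wiremu's issue; Mateus's £576,000 share passes to Mateus's issue; Tavita's £576,000 share passes to Tavita's issue.
Wiremu's share (£576,000) is divided into 2 shares of £288,000: Greta takes £288,000; Niko's £288,000 share passes to Niko's issue.
Niko's share (£288,000) is divided into 2 shares of £144,000: Lorcan and Hanna each take £144,000.
Mateus's share (£576,000) is divided into 3 shares of £192,000: Ualani, Bruno, and Yseult each take £192,000.
Tavita's share (£576,000) passes entirely to Uma.

Hanna receives £144,000.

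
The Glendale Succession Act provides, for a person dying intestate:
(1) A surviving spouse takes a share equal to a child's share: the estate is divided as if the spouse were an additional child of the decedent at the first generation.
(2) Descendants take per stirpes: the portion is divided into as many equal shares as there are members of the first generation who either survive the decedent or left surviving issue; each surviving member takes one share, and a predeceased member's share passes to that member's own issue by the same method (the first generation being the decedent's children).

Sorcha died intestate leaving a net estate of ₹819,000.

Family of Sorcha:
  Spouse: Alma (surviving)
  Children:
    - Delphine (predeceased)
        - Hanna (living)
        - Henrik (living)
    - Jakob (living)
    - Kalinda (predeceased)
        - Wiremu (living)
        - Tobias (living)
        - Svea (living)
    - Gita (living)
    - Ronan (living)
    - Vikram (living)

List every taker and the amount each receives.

The spouse counts as an additional share at the children's level, so there are 7 primary shares of ₹117,000. Alma takes one such share (₹117,000).
The children's combined portion (₹702,000) is divided into 6 shares of ₹117,000: Jakob, Gita, Ronan, and Vikram each take ₹117,000; Delphine's ₹117,000 share passes to Delphine's issue; Kalinda's ₹117,000 share passes to Kalinda's issue.
Delphine's share (₹117,000) is divided into 2 shares of ₹58,500: Hanna and Henrik each take ₹58,500.
Kalinda's share (₹117,000) is divided into 3 shares of ₹39,000: Wiremu, Tobias, and Svea each take ₹39,000.

Alma: ₹117,000; Hanna: ₹58,500; Henrik: ₹58,500; Jakob: ₹117,000; Wiremu: ₹39,000; Tobias: ₹39,000; Svea: ₹39,000; Gita: ₹117,000; Ronan: ₹117,000; Vikram: ₹117,000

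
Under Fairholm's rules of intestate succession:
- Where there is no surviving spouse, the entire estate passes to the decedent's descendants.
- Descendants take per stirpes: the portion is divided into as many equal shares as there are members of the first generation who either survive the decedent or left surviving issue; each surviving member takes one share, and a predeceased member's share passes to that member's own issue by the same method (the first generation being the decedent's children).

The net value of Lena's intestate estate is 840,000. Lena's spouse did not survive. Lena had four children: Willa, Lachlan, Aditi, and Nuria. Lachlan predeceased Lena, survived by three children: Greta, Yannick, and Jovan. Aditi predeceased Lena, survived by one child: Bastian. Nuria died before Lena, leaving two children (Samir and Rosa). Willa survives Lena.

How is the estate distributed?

The entire 840,000 passes to the descendants.
That amount (840,000) is divided into 4 shares of 210,000: Willa takes 210,000; Lachlan's 210,000 share passes to Lachlan's issue; Aditi's 210,000 share passes to Aditi's issue; Nuria's 210,000 share passes to Nuria's issue.
Lachlan's share (210,000) is divided into 3 shares of 70,000: Greta, Yannick, and Jovan each take 70,000.
Aditi's share (210,000) passes entirely to Bastian.
Nuria's share (210,000) is divided into 2 shares of 105,000: Samir and Rosa each take 105,000.

Willa: 210,000; Greta: 70,000; Yannick: 70,000; Jovan: 70,000; Bastian: 210,000; Samir: 105,000; Rosa: 105,000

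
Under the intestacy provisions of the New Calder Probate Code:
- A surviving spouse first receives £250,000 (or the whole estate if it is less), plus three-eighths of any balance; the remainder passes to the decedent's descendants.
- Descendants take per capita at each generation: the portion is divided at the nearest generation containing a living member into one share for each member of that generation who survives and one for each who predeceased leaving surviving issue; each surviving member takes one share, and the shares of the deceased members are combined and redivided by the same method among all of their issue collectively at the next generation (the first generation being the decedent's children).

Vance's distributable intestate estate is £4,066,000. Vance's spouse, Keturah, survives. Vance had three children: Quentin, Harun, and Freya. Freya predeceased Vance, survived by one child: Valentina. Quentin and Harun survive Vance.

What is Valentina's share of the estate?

Valentina receives £795,000.

Keturah first takes £250,000, leaving a balance of £3,816,000. Keturah then takes three-eighths of the balance (£1,431,000), for a total of £1,681,000. The remaining £2,385,000 passes to the descendants.
The descendants' portion (£2,385,000) is divided at the children's generation into 3 shares of £795,000. Quentin and Harun each take £795,000. The remaining share for the deceased Freya (£795,000) is carried to the next generation.
That pool (£795,000) passes entirely to Valentina, the sole taker at the grandchildren's generation.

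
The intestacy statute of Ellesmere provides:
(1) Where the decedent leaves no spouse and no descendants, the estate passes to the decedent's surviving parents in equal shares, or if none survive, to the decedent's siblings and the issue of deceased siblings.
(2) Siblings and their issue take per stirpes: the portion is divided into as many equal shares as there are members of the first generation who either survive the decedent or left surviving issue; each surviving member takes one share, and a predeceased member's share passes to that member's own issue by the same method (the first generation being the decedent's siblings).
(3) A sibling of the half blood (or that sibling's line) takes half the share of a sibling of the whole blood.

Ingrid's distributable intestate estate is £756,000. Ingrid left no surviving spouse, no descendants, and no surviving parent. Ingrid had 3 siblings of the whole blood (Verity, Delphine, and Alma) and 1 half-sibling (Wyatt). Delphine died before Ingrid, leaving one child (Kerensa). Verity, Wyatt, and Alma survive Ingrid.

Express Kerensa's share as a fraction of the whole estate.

The entire £756,000 passes to the siblings and their issue.
Counting each half-blood sibling's line as half a unit, there are 7/2 units in £756,000, so one unit is £216,000. Whole-blood lines (Verity, Delphine, and Alma) take £216,000 each; half-blood lines (Wyatt) take £108,000 each.
Delphine's share (£216,000) passes entirely to Kerensa.

Kerensa receives 2/7 of the estate.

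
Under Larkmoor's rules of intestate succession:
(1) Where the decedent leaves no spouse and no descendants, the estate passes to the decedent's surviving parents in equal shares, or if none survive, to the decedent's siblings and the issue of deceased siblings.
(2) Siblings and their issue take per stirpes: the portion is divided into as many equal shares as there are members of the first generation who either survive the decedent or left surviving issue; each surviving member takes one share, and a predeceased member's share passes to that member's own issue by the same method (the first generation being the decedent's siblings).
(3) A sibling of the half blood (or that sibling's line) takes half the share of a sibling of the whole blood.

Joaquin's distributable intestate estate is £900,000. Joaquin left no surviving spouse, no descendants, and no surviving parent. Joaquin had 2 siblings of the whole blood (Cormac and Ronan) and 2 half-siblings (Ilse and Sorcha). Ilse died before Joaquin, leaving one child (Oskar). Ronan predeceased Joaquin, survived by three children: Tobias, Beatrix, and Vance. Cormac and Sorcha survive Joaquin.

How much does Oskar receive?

The entire £900,000 passes to the siblings and their issue.
Counting each half-blood sibling's line as half a unit, there are 3 units in £900,000, so one unit is £300,000. Whole-blood lines (Cormac and Ronan) take £300,000 each; half-blood lines (Ilse and Sorcha) take £150,000 each.
Ilse's share (£150,000) passes entirely to Oskar.
Ronan's share (£300,000) is divided into 3 shares of £100,000: Tobias, Beatrix, and Vance each take £100,000.

Oskar receives £150,000.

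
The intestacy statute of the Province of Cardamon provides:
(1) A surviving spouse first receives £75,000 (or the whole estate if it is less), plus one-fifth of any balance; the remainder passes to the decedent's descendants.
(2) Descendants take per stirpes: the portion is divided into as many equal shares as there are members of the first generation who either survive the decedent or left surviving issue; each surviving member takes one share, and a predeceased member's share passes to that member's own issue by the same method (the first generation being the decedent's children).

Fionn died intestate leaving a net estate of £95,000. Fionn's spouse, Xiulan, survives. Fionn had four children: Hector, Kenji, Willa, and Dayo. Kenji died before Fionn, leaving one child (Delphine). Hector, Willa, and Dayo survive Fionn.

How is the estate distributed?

Xiulan first takes £75,000, leaving a balance of £20,000. Xiulan then takes one-fifth of the balance (£4,000), for a total of £79,000. The remaining £16,000 passes to the descendants.
The descendants' portion (£16,000) is divided into 4 shares of £4,000: Hector, Willa, and Dayo each take £4,000; Kenji's £4,000 share passes to Kenji's issue.
Kenji's share (£4,000) passes entirely to Delphine.

Xiulan: £79,000; Hector: £4,000; Delphine: £4,000; Willa: £4,000; Dayo: £4,000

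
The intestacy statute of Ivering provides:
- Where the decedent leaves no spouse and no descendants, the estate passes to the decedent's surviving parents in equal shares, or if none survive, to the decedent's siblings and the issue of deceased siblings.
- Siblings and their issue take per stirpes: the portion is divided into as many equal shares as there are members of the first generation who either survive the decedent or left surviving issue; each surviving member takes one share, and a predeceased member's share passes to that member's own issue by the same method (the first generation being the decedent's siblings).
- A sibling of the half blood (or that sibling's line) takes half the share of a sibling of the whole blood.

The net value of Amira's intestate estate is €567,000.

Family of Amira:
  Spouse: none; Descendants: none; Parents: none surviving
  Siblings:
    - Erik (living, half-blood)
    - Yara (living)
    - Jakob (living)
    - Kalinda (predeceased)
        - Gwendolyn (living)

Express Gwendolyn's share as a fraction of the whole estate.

The entire €567,000 passes to the siblings and their issue.
Counting each half-blood sibling's line as half a unit, there are 7/2 units in €567,000, so one unit is €162,000. Whole-blood lines (Yara, Jakob, and Kalinda) take €162,000 each; half-blood lines (Erik) take €81,000 each.
Kalinda's share (€162,000) passes entirely to Gwendolyn.

Gwendolyn receives 2/7 of the estate.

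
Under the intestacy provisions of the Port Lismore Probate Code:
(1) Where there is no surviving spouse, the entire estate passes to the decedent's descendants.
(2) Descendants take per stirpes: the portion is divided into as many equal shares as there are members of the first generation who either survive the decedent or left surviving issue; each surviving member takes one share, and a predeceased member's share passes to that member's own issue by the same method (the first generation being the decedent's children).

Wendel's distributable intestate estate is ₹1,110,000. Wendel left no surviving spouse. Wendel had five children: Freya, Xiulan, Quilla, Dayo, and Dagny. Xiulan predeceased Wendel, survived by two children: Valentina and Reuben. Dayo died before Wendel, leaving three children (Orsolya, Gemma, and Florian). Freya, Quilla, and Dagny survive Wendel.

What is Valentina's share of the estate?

Valentina receives ₹111,000.

The entire ₹1,110,000 passes to the descendants.
That amount (₹1,110,000) is divided into 5 shares of ₹222,000: Freya, Quilla, and Dagny each take ₹222,000; Xiulan's ₹222,000 share passes to Xiulan's issue; Dayo's ₹222,000 share passes to Dayo's issue.
Xiulan's share (₹222,000) is divided into 2 shares of ₹111,000: Valentina and Reuben each take ₹111,000.
Dayo's share (₹222,000) is divided into 3 shares of ₹74,000: Orsolya, Gemma, and Florian each take ₹74,000.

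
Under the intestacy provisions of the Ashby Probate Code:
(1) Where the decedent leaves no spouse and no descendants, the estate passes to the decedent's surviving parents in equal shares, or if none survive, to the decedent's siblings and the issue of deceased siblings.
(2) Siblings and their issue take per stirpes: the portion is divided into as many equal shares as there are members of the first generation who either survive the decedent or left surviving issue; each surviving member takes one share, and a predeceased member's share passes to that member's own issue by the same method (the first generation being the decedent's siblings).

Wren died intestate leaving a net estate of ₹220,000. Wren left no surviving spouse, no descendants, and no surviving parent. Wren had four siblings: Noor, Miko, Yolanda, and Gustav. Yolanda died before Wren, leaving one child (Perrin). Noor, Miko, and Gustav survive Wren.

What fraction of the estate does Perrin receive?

The entire ₹220,000 passes to the siblings and their issue.
That amount (₹220,000) is divided into 4 shares of ₹55,000: Noor, Miko, and Gustav each take ₹55,000; Yolanda's ₹55,000 share passes to Yolanda's issue.
Yolanda's share (₹55,000) passes entirely to Perrin.

Perrin receives 1/4 of the estate.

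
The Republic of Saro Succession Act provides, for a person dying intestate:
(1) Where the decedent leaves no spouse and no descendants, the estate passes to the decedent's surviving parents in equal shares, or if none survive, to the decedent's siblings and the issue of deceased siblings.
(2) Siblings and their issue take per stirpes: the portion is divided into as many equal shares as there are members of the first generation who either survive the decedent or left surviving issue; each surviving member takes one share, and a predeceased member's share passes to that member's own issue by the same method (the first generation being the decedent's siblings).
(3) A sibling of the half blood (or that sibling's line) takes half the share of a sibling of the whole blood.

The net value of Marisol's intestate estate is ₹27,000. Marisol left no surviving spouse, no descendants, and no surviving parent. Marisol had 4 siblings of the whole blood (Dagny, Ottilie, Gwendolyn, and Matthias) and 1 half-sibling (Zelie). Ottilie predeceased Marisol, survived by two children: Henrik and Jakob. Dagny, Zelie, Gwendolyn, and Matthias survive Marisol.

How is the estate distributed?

Dagny: ₹6,000; Zelie: ₹3,000; Henrik: ₹3,000; Jakob: ₹3,000; Gwendolyn: ₹6,000; Matthias: ₹6,000

The entire ₹27,000 passes to the siblings and their issue.
Counting each half-blood sibling's line as half a unit, there are 9/2 units in ₹27,000, so one unit is ₹6,000. Whole-blood lines (Dagny, Ottilie, Gwendolyn, and Matthias) take ₹6,000 each; half-blood lines (Zelie) take ₹3,000 each.
Ottilie's share (₹6,000) is divided into 2 shares of ₹3,000: Henrik and Jakob each take ₹3,000.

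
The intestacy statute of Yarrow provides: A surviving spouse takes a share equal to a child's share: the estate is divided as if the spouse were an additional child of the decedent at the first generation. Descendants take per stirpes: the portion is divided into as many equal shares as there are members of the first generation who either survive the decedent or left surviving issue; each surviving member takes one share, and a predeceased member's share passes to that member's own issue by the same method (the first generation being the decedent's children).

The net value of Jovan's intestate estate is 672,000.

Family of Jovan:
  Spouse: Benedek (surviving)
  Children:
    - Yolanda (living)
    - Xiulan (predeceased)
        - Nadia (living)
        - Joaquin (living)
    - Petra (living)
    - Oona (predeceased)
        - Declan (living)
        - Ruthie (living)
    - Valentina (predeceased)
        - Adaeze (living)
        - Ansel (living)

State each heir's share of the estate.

Benedek: 112,000; Yolanda: 112,000; Nadia: 56,000; Joaquin: 56,000; Petra: 112,000; Declan: 56,000; Ruthie: 56,000; Adaeze: 56,000; Ansel: 56,000

The spouse counts as an additional share at the children's level, so there are 6 primary shares of 112,000. Benedek takes one such share (112,000).
The children's combined portion (560,000) is divided into 5 shares of 112,000: Yolanda and Petra each take 112,000; Xiulan's 112,000 share passes to Xiulan's issue; Oona's 112,000 share passes to Oona's issue; Valentina's 112,000 share passes to Valentina's issue.
Xiulan's share (112,000) is divided into 2 shares of 56,000: Nadia and Joaquin each take 56,000.
Oona's share (112,000) is divided into 2 shares of 56,000: Declan and Ruthie each take 56,000.
Valentina's share (112,000) is divided into 2 shares of 56,000: Adaeze and Ansel each take 56,000.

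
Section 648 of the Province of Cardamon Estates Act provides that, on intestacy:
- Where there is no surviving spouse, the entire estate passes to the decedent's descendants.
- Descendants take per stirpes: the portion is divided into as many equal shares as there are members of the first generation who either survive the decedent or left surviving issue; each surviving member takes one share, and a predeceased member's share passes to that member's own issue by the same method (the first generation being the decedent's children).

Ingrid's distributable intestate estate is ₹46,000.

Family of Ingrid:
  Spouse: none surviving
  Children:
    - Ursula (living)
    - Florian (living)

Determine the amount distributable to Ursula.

Ursula receives ₹23,000.

The entire ₹46,000 passes to the descendants.
That amount (₹46,000) is divided into 2 shares of ₹23,000: Ursula and Florian each take ₹23,000.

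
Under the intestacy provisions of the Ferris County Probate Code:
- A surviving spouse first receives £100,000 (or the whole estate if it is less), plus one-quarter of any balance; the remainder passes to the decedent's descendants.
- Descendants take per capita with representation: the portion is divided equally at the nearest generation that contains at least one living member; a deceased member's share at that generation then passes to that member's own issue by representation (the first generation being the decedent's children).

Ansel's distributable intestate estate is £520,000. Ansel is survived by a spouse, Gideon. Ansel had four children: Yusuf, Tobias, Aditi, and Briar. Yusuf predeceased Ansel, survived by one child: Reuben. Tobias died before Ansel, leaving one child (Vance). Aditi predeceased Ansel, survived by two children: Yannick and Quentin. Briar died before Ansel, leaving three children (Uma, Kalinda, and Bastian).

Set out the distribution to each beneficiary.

Gideon first takes £100,000, leaving a balance of £420,000. Gideon then takes one-quarter of the balance (£105,000), for a total of £205,000. The remaining £315,000 passes to the descendants.
No child survives, so the initial division is made at the grandchildren's generation.
The descendants' portion (£315,000) is divided into 7 shares of £45,000: Reuben, Vance, Yannick, Quentin, Uma, Kalinda, and Bastian each take £45,000.

Gideon: £205,000; Reuben: £45,000; Vance: £45,000; Yannick: £45,000; Quentin: £45,000; Uma: £45,000; Kalinda: £45,000; Bastian: £45,000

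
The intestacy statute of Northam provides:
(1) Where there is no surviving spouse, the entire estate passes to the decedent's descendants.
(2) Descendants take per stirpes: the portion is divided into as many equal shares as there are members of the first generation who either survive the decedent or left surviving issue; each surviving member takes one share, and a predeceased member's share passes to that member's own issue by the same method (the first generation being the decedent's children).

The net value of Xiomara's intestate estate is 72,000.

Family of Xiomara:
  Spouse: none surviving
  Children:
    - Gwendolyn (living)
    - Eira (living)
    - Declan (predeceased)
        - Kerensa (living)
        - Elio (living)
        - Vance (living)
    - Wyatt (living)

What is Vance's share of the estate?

Vance receives 6,000.

The entire 72,000 passes to the descendants.
That amount (72,000) is divided into 4 shares of 18,000: Gwendolyn, Eira, and Wyatt each take 18,000; Declan's 18,000 share passes to Declan's issue.
Declan's share (18,000) is divided into 3 shares of 6,000: Kerensa, Elio, and Vance each take 6,000.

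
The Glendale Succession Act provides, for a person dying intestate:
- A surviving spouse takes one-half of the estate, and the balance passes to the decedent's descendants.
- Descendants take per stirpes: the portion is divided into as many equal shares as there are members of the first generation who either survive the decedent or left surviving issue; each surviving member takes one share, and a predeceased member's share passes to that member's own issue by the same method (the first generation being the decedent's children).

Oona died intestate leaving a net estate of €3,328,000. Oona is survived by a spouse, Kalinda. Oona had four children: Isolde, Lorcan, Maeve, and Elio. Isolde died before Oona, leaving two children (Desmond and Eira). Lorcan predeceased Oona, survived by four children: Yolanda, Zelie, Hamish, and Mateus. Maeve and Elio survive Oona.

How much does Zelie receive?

Kalinda takes one-half of €3,328,000 = €1,664,000. The remaining €1,664,000 passes to the descendants.
The descendants' portion (€1,664,000) is divided into 4 shares of €416,000: Maeve and Elio each take €416,000; Isolde's €416,000 share passes to Isolde's issue; Lorcan's €416,000 share passes to Lorcan's issue.
Isolde's share (€416,000) is divided into 2 shares of €208,000: Desmond and Eira each take €208,000.
Lorcan's share (€416,000) is divided into 4 shares of €104,000: Yolanda, Zelie, Hamish, and Mateus each take €104,000.

Zelie receives €104,000.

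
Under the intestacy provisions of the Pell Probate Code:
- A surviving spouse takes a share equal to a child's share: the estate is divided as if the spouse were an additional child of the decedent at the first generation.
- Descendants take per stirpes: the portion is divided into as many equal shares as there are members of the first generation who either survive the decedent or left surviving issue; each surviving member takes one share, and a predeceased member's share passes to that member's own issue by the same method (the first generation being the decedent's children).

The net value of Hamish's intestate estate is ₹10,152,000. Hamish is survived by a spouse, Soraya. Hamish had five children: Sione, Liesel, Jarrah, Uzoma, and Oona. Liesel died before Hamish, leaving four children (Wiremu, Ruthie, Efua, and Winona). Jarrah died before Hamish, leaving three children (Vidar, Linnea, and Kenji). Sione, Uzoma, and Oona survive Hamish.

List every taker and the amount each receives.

The spouse counts as an additional share at the children's level, so there are 6 primary shares of ₹1,692,000. Soraya takes one such share (₹1,692,000).
The children's combined portion (₹8,460,000) is divided into 5 shares of ₹1,692,000: Sione, Uzoma, and Oona each take ₹1,692,000; Liesel's ₹1,692,000 share passes to Liesel's issue; Jarrah's ₹1,692,000 share passes to Jarrah's issue.
Liesel's share (₹1,692,000) is divided into 4 shares of ₹423,000: Wiremu, Ruthie, Efua, and Winona each take ₹423,000.
Jarrah's share (₹1,692,000) is divided into 3 shares of ₹564,000: Vidar, Linnea, and Kenji each take ₹564,000.

Soraya: ₹1,692,000; Sione: ₹1,692,000; Wiremu: ₹423,000; Ruthie: ₹423,000; Efua: ₹423,000; Winona: ₹423,000; Vidar: ₹564,000; Linnea: ₹564,000; Kenji: ₹564,000; Uzoma: ₹1,692,000; Oona: ₹1,692,000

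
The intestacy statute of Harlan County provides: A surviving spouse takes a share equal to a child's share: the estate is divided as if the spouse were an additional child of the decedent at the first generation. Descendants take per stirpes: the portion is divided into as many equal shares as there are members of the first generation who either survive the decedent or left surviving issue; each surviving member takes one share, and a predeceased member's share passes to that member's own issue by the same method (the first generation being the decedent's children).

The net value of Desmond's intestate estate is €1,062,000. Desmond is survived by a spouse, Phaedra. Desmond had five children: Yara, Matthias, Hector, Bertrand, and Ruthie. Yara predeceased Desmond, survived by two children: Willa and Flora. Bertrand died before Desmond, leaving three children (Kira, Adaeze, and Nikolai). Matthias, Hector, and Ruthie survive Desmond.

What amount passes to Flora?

Flora receives €88,500.

The spouse counts as an additional share at the children's level, so there are 6 primary shares of €177,000. Phaedra takes one such share (€177,000).
The children's combined portion (€885,000) is divided into 5 shares of €177,000: Matthias, Hector, and Ruthie each take €177,000; Yara's €177,000 share passes to Yara's issue; Bertrand's €177,000 share passes to Bertrand's issue.
Yara's share (€177,000) is divided into 2 shares of €88,500: Willa and Flora each take €88,500.
Bertrand's share (€177,000) is divided into 3 shares of €59,000: Kira, Adaeze, and Nikolai each take €59,000.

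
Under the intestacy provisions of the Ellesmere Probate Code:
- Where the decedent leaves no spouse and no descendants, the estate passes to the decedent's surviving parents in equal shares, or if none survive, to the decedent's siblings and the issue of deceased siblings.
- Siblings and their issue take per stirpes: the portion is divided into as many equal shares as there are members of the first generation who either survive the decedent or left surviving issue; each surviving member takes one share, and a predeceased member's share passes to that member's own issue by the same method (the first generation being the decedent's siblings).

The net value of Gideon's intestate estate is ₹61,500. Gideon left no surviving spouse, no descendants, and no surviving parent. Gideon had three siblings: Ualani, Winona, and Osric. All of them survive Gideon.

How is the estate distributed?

The entire ₹61,500 passes to the siblings and their issue.
That amount (₹61,500) is divided into 3 shares of ₹20,500: Ualani, Winona, and Osric each take ₹20,500.

Ualani: ₹20,500; Winona: ₹20,500; Osric: ₹20,500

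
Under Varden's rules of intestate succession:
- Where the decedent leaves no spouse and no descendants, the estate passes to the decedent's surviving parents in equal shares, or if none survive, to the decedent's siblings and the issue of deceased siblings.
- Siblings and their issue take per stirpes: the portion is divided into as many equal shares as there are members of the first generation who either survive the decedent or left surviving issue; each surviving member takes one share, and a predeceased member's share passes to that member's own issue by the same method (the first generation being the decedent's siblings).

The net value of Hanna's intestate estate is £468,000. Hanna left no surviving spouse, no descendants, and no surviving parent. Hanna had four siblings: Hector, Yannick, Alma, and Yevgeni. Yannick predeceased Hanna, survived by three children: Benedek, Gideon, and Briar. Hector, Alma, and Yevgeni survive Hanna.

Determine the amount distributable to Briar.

The entire £468,000 passes to the siblings and their issue.
That amount (£468,000) is divided into 4 shares of £117,000: Hector, Alma, and Yevgeni each take £117,000; Yannick's £117,000 share passes to Yannick's issue.
Yannick's share (£117,000) is divided into 3 shares of £39,000: Benedek, Gideon, and Briar each take £39,000.

Briar receives £39,000.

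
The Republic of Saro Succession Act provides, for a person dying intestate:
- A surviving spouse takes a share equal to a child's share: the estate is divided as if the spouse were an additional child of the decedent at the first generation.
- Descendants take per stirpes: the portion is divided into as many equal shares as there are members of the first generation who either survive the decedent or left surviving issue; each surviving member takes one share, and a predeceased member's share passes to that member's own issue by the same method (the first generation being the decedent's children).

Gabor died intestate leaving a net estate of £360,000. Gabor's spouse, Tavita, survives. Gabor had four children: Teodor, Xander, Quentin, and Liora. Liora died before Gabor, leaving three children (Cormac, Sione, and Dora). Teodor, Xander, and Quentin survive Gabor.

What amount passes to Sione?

Sione receives £24,000.

The spouse counts as an additional share at the children's level, so there are 5 primary shares of £72,000. Tavita takes one such share (£72,000).
The children's combined portion (£288,000) is divided into 4 shares of £72,000: Teodor, Xander, and Quentin each take £72,000; Liora's £72,000 share passes to Liora's issue.
Liora's share (£72,000) is divided into 3 shares of £24,000: Cormac, Sione, and Dora each take £24,000.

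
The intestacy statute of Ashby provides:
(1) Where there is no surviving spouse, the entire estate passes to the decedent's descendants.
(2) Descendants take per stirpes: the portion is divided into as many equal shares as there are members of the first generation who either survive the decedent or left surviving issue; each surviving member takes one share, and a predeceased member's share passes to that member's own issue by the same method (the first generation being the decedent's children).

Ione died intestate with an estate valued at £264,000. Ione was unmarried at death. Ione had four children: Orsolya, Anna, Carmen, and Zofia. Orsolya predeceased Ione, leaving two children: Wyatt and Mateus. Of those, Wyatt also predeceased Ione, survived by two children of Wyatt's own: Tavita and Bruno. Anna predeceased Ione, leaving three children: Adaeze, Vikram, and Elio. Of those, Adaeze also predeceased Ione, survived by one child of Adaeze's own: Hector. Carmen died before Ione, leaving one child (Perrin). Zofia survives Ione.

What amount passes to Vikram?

Vikram receives £22,000.

The entire £264,000 passes to the descendants.
That amount (£264,000) is divided into 4 shares of £66,000: Zofia takes £66,000; Orsolya's £66,000 share passes to Orsolya's issue; Anna's £66,000 share passes to Anna's issue; Carmen's £66,000 share passes to Carmen's issue.
Orsolya's share (£66,000) is divided into 2 shares of £33,000: Mateus takes £33,000; Wyatt's £33,000 share passes to Wyatt's issue.
Wyatt's share (£33,000) is divided into 2 shares of £16,500: Tavita and Bruno each take £16,500.
Anna's share (£66,000) is divided into 3 shares of £22,000: Vikram and Elio each take £22,000; Adaeze's £22,000 share passes to Adaeze's issue.
Adaeze's share (£22,000) passes entirely to Hector.
Carmen's share (£66,000) passes entirely to Perrin.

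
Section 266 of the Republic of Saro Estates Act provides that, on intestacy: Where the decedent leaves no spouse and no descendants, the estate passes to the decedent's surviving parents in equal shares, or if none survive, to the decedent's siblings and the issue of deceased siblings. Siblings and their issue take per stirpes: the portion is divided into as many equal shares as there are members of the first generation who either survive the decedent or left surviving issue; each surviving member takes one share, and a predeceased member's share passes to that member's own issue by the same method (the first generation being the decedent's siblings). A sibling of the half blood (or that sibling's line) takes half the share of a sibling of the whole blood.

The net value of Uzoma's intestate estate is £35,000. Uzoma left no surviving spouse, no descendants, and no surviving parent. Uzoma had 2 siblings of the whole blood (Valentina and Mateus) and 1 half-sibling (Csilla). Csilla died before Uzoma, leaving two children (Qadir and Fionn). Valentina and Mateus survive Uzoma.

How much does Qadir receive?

Qadir receives £3,500.

The entire £35,000 passes to the siblings and their issue.
Counting each half-blood sibling's line as half a unit, there are 5/2 units in £35,000, so one unit is £14,000. Whole-blood lines (Valentina and Mateus) take £14,000 each; half-blood lines (Csilla) take £7,000 each.
Csilla's share (£7,000) is divided into 2 shares of £3,500: Qadir and Fionn each take £3,500.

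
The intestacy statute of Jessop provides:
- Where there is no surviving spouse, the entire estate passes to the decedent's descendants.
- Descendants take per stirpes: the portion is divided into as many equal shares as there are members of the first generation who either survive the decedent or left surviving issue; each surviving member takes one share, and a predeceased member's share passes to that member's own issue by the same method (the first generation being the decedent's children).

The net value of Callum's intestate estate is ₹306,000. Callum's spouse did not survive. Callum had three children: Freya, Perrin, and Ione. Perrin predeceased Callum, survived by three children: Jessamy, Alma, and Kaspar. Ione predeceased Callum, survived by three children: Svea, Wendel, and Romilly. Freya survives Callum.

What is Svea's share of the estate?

The entire ₹306,000 passes to the descendants.
That amount (₹306,000) is divided into 3 shares of ₹102,000: Freya takes ₹102,000; Perrin's ₹102,000 share passes to Perrin's issue; Ione's ₹102,000 share passes to Ione's issue.
Perrin's share (₹102,000) is divided into 3 shares of ₹34,000: Jessamy, Alma, and Kaspar each take ₹34,000.
Ione's share (₹102,000) is divided into 3 shares of ₹34,000: Svea, Wendel, and Romilly each take ₹34,000.

Svea receives ₹34,000.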